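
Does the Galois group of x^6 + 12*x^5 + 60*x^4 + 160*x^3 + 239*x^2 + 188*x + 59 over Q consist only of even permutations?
Yes

The polynomial is irreducible of degree 6 over Q. Its discriminant is 33856 = 184^2, a perfect square. A Galois group lies in the alternating group exactly when the discriminant is a square in Q, so the Galois group (S_4) is contained in A_6.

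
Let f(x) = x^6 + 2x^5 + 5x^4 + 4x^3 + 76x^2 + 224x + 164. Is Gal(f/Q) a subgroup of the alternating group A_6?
No

The polynomial is irreducible of degree 6 over Q. Its discriminant is -3511396987830272, which is not a perfect square. A Galois group lies in the alternating group exactly when the discriminant is a square in Q, so the Galois group (S_4 x C_2) is not contained in A_6.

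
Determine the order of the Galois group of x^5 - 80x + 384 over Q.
The degree of the splitting field over Q equals the order of the Galois group, so first determine the group. The polynomial f is an irreducible quintic over Q, so G = Gal(f/Q) is a transitive subgroup of S_5: one of C_5 (5T1, order 5), D_5 (5T2, order 10), F_20 (5T3, order 20), A_5 (5T4, order 60) or S_5 (5T5, order 120). The discriminant of f is 67108864000000 = 8192000^2, a perfect square, so G is contained in A_5. The transitive groups of degree 5 contained in A_5 are: C_5 (5T1, order 5), D_5 (5T2, order 10), A_5 (5T4, order 60). By Dedekind's theorem, for a prime p not dividing disc(f) the degrees of the irreducible factors of f mod p form the cycle type of an element of G. Factoring f modulo the 23 such primes p <= 97 (skipping 2, 5, which divide the discriminant), each new pattern first appears at: mod 3: f = (x)(x^2 + x + 2)(x^2 + 2x + 2), pattern 2+2+1; mod 7: f = (x^5 + 4x + 6), pattern 5. No other pattern occurs in this range, so the set of observed cycle types is {2+2+1, 5}. The candidates containing elements of all these cycle types are D_5 (5T2) of order 10, A_5 (5T4) of order 60; the others are excluded. The observed types are precisely the cycle types that occur in D_5 (5T2) (apart from the identity). Each of the other remaining candidates has further cycle types, and by the Chebotarev density theorem the matching factorization patterns would occur for a proportion of primes equal to their share of the group: A_5 (5T4) additionally contains elements of type 3+1+1 (20 of its 60 elements, about 33% of primes). None of the 23 primes tested shows any such pattern (for each of these groups the chance of that is below 10^-4), which rules them out. Hence G = D_5 (5T2), of order 10. The Galois group D_5 (5T2) has order 10, so the splitting field has degree 10 over Q.

10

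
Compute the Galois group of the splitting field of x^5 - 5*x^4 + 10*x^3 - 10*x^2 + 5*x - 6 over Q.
5T3: F_20

The polynomial f is an irreducible quintic over Q, so G = Gal(f/Q) is a transitive subgroup of S_5: one of C_5 (5T1, order 5), D_5 (5T2, order 10), F_20 (5T3, order 20), A_5 (5T4, order 60) or S_5 (5T5, order 120). The discriminant of f is 1953125, which is not a perfect square, so G is not contained in A_5. The transitive groups of degree 5 not contained in A_5 are: F_20 (5T3, order 20), S_5 (5T5, order 120). By Dedekind's theorem, for a prime p not dividing disc(f) the degrees of the irreducible factors of f mod p form the cycle type of an element of G. Factoring f modulo the 18 such primes p <= 67 (skipping 5, which divides the discriminant), each new pattern first appears at: mod 2: f = (x)(x^4 + x^3 + 1), pattern 4+1; mod 11: f = (x^5 + 6x^4 + 10x^3 + x^2 + 5x + 5), pattern 5; mod 19: f = (x + 12)(x^2 + 9x + 7)(x^2 + 12x + 4), pattern 2+2+1; mod 31: f = (x + 2)(x + 5)(x + 11)(x + 16)(x + 23), pattern 1+1+1+1+1. No other pattern occurs in this range, so the set of observed cycle types is {4+1, 5, 2+2+1, 1+1+1+1+1}. The candidates containing elements of all these cycle types are F_20 (5T3) of order 20, S_5 (5T5) of order 120; the others are excluded. The observed types are precisely the cycle types that occur in F_20 (5T3). Each of the other remaining candidates has further cycle types, and by the Chebotarev density theorem the matching factorization patterns would occur for a proportion of primes equal to their share of the group: S_5 (5T5) additionally contains elements of type 3+2, 3+1+1, 2+1+1+1 (50 of its 120 elements, about 42% of primes). None of the 18 primes tested shows any such pattern (for each of these groups the chance of that is below 10^-4), which rules them out. Hence G = F_20 (5T3), of order 20.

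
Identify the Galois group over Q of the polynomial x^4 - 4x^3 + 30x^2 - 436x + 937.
The polynomial is an irreducible quartic over Q and its discriminant is -306217746432, which is not a perfect square, so the Galois group is not contained in A_4. The resolvent cubic y^3 - 30*y^2 - 2004*y - 92648 has exactly one rational root, so the Galois group is C_4 or D_4. The quartic remains irreducible over Q(sqrt(disc)), so the group is D_4.

D_4, the dihedral group of order 8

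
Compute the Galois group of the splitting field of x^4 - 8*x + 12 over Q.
A_4, the alternating group on 4 letters

The polynomial is an irreducible quartic over Q and its discriminant is 331776 = 576^2, a perfect square, so the Galois group is contained in A_4. The resolvent cubic y^3 - 48*y - 64 is irreducible over Q. An irreducible resolvent with square discriminant gives A_4.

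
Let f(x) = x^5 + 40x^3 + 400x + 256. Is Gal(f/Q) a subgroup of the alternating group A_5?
The polynomial is irreducible of degree 5 over Q. Its discriminant is 67108864000000 = 8192000^2, a perfect square. A Galois group lies in the alternating group exactly when the discriminant is a square in Q, so the Galois group (A_5) is contained in A_5.

Yes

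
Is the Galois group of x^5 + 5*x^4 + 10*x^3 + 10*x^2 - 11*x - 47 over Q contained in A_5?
The polynomial is irreducible of degree 5 over Q. Its discriminant is 3008364544, which is not a perfect square. A Galois group lies in the alternating group exactly when the discriminant is a square in Q, so the Galois group (S_5) is not contained in A_5.

No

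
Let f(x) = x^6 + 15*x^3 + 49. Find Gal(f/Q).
The polynomial f is an irreducible sextic over Q, so G = Gal(f/Q) is one of the 16 transitive subgroups 6T1, ..., 6T16 of S_6. The discriminant of f is 42688773981, which is not a perfect square, so G is not contained in A_6. The transitive groups of degree 6 not contained in A_6 are: C_6 (6T1, order 6), S_3 (6T2, order 6), D_6 (6T3, order 12), C_3 x S_3 (6T5, order 18), A_4 x C_2 (6T6, order 24), S_4 (6T8, order 24), S_3 x S_3 (6T9, order 36), S_4 x C_2 (6T11, order 48), (S_3 x S_3) : C_2 (6T13, order 72), PGL(2,5) (6T14, order 120), S_6 (6T16, order 720). By Dedekind's theorem, for a prime p not dividing disc(f) the degrees of the irreducible factors of f mod p form the cycle type of an element of G. Factoring f modulo the 16 such primes p <= 67 (skipping 3, 7, 29, which divide the discriminant), each new pattern first appears at: mod 2: f = (x^6 + x^3 + 1), pattern 6; mod 5: f = (x + 1)(x + 4)(x^2 + x + 1)(x^2 + 4x + 1), pattern 2+2+1+1; mod 13: f = (x + 4)(x + 10)(x + 12)(x^3 + 3), pattern 3+1+1+1; mod 19: f = (x^2 + 10x + 17)(x^2 + 13x + 16)(x^2 + 15x + 5), pattern 2+2+2; mod 67: f = (x^3 + 26)(x^3 + 56), pattern 3+3. No other pattern occurs in this range, so the set of observed cycle types is {6, 2+2+1+1, 3+1+1+1, 2+2+2, 3+3}. The candidates containing elements of all these cycle types are S_3 x S_3 (6T9) of order 36, (S_3 x S_3) : C_2 (6T13) of order 72, S_6 (6T16) of order 720; the others are excluded. The observed types are precisely the cycle types that occur in S_3 x S_3 (6T9) (apart from the identity). Each of the other remaining candidates has further cycle types, and by the Chebotarev density theorem the matching factorization patterns would occur for a proportion of primes equal to their share of the group: (S_3 x S_3) : C_2 (6T13) additionally contains elements of type 4+2, 3+2+1, 2+1+1+1+1 (36 of its 72 elements, about 50% of primes); S_6 (6T16) additionally contains elements of type 5+1, 4+2, 4+1+1, 3+2+1, 2+1+1+1+1 (459 of its 720 elements, about 64% of primes). None of the 16 primes tested shows any such pattern (for each of these groups the chance of that is below 10^-4), which rules them out. Hence G = S_3 x S_3 (6T9), of order 36.

S_3 x S_3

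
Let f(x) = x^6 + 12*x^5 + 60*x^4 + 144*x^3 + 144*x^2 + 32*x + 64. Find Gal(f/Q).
S_6

The polynomial f is an irreducible sextic over Q, so G = Gal(f/Q) is one of the 16 transitive subgroups 6T1, ..., 6T16 of S_6. The discriminant of f is -46741055340544, which is not a perfect square, so G is not contained in A_6. The transitive groups of degree 6 not contained in A_6 are: C_6 (6T1, order 6), S_3 (6T2, order 6), D_6 (6T3, order 12), C_3 x S_3 (6T5, order 18), A_4 x C_2 (6T6, order 24), S_4 (6T8, order 24), S_3 x S_3 (6T9, order 36), S_4 x C_2 (6T11, order 48), (S_3 x S_3) : C_2 (6T13, order 72), PGL(2,5) (6T14, order 120), S_6 (6T16, order 720). By Dedekind's theorem, for a prime p not dividing disc(f) the degrees of the irreducible factors of f mod p form the cycle type of an element of G. Factoring f modulo the 3 such primes p <= 7 (skipping 2, which divides the discriminant), each new pattern first appears at: mod 3: f = (x + 1)(x^2 + x + 2)(x^3 + x^2 + x + 2), pattern 3+2+1; mod 5: f = (x^3 + 3x^2 + 4)(x^3 + 4x^2 + 3x + 1), pattern 3+3; mod 7: f = (x + 3)(x^5 + 2x^4 + 5x^3 + 3x^2 + 2x + 5), pattern 5+1. No other pattern occurs in this range, so the set of observed cycle types is {3+2+1, 3+3, 5+1}. Among the candidates above, the only group containing elements of all these cycle types is S_6 (6T16); every other candidate lacks at least one of them. Hence G = S_6 (6T16), of order 720.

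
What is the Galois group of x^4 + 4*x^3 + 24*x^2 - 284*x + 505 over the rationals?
V_4 (also written V4)

The polynomial is an irreducible quartic over Q and its discriminant is 30611001600 = 174960^2, a perfect square, so the Galois group is contained in A_4. The resolvent cubic y^3 - 24*y^2 - 3156*y - 40256 splits completely over Q, which gives the Klein four-group V_4.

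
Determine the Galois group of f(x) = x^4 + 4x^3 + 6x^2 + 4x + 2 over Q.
4T2: V_4

The polynomial is an irreducible quartic over Q and its discriminant is 256 = 16^2, a perfect square, so the Galois group is contained in A_4. The resolvent cubic y^3 - 6*y^2 + 8*y splits completely over Q, which gives the Klein four-group V_4.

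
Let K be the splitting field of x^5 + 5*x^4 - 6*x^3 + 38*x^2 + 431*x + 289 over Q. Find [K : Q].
The degree of the splitting field over Q equals the order of the Galois group, so first determine the group. The polynomial f is an irreducible quintic over Q, so G = Gal(f/Q) is a transitive subgroup of S_5: one of C_5 (5T1, order 5), D_5 (5T2, order 10), F_20 (5T3, order 20), A_5 (5T4, order 60) or S_5 (5T5, order 120). The discriminant of f is 194726458600528, which is not a perfect square, so G is not contained in A_5. The transitive groups of degree 5 not contained in A_5 are: F_20 (5T3, order 20), S_5 (5T5, order 120). By Dedekind's theorem, for a prime p not dividing disc(f) the degrees of the irreducible factors of f mod p form the cycle type of an element of G. Factoring f modulo the 5 such primes p <= 13 (skipping 2, which divides the discriminant), each new pattern first appears at: mod 3: f = (x^5 + 2x^4 + 2x^2 + 2x + 1), pattern 5; mod 5: f = (x + 2)(x^4 + 3x^3 + 3x^2 + 2x + 2), pattern 4+1; mod 13: f = (x + 2)(x + 3)(x^3 + x + 7), pattern 3+1+1. No other pattern occurs in this range, so the set of observed cycle types is {5, 4+1, 3+1+1}. Among the candidates above, the only group containing elements of all these cycle types is S_5 (5T5) — F_20 (5T3) lacks at least one of them. Hence G = S_5 (5T5), of order 120. The Galois group S_5 (5T5) has order 120, so the splitting field has degree 120 over Q.

120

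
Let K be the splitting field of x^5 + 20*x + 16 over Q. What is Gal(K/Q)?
The polynomial f is an irreducible quintic over Q, so G = Gal(f/Q) is a transitive subgroup of S_5: one of C_5 (5T1, order 5), D_5 (5T2, order 10), F_20 (5T3, order 20), A_5 (5T4, order 60) or S_5 (5T5, order 120). The discriminant of f is 1024000000 = 32000^2, a perfect square, so G is contained in A_5. The transitive groups of degree 5 contained in A_5 are: C_5 (5T1, order 5), D_5 (5T2, order 10), A_5 (5T4, order 60). By Dedekind's theorem, for a prime p not dividing disc(f) the degrees of the irreducible factors of f mod p form the cycle type of an element of G. Factoring f modulo the 2 such primes p <= 7 (skipping 2, 5, which divide the discriminant), each new pattern first appears at: mod 3: f = (x^5 + 2x + 1), pattern 5; mod 7: f = (x + 2)(x + 3)(x^3 + 2x^2 + 5x + 5), pattern 3+1+1. No other pattern occurs in this range, so the set of observed cycle types is {5, 3+1+1}. Among the candidates above, the only group containing elements of all these cycle types is A_5 (5T4) — each of C_5 (5T1), D_5 (5T2) lacks at least one of them. Hence G = A_5 (5T4), of order 60.

A_5 (also written A5)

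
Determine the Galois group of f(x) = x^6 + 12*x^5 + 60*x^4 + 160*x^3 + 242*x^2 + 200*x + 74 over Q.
The polynomial f is an irreducible sextic over Q, so G = Gal(f/Q) is one of the 16 transitive subgroups 6T1, ..., 6T16 of S_6. The discriminant of f is -2508800, which is not a perfect square, so G is not contained in A_6. The transitive groups of degree 6 not contained in A_6 are: C_6 (6T1, order 6), S_3 (6T2, order 6), D_6 (6T3, order 12), C_3 x S_3 (6T5, order 18), A_4 x C_2 (6T6, order 24), S_4 (6T8, order 24), S_3 x S_3 (6T9, order 36), S_4 x C_2 (6T11, order 48), (S_3 x S_3) : C_2 (6T13, order 72), PGL(2,5) (6T14, order 120), S_6 (6T16, order 720). By Dedekind's theorem, for a prime p not dividing disc(f) the degrees of the irreducible factors of f mod p form the cycle type of an element of G. Factoring f modulo the 17 such primes p <= 71 (skipping 2, 5, 7, which divide the discriminant), each new pattern first appears at: mod 3: f = (x^3 + x^2 + 2)(x^3 + 2x^2 + x + 1), pattern 3+3; mod 13: f = (x^6 + 12x^5 + 8x^4 + 4x^3 + 8x^2 + 5x + 9), pattern 6; mod 19: f = (x^2 + 4x + 9)(x^4 + 8x^3 + 12x + 4), pattern 4+2; mod 23: f = (x + 13)(x + 14)(x^4 + 8x^3 + 7x^2 + 10x + 9), pattern 4+1+1; mod 53: f = (x^2 + 4x + 49)(x^2 + 15x + 11)(x^2 + 46x + 20), pattern 2+2+2; mod 59: f = (x + 6)(x + 57)(x^2 + 9x + 5)(x^2 + 58x + 44), pattern 2+2+1+1; mod 71: f = (x + 10)(x + 13)(x + 62)(x + 65)(x^2 + 4x + 47), pattern 2+1+1+1+1. No other pattern occurs in this range, so the set of observed cycle types is {3+3, 6, 4+2, 4+1+1, 2+2+2, 2+2+1+1, 2+1+1+1+1}. The candidates containing elements of all these cycle types are S_4 x C_2 (6T11) of order 48, S_6 (6T16) of order 720; the others are excluded. The observed types are precisely the cycle types that occur in S_4 x C_2 (6T11) (apart from the identity). Each of the other remaining candidates has further cycle types, and by the Chebotarev density theorem the matching factorization patterns would occur for a proportion of primes equal to their share of the group: S_6 (6T16) additionally contains elements of type 5+1, 3+2+1, 3+1+1+1 (304 of its 720 elements, about 42% of primes). None of the 17 primes tested shows any such pattern (for each of these groups the chance of that is below 10^-4), which rules them out. Hence G = S_4 x C_2 (6T11), of order 48.

S_4 x C_2 (also written S4xC2)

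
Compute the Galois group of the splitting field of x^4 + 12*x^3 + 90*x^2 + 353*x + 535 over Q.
The polynomial is an irreducible quartic over Q and its discriminant is 880624309, which is not a perfect square, so the Galois group is not contained in A_4. The resolvent cubic y^3 - 90*y^2 + 2096*y - 9049 is irreducible over Q. An irreducible resolvent with non-square discriminant gives S_4.

S_4 (also written S4)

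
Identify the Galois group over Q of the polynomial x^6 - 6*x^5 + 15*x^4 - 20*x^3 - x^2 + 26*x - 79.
The polynomial f is an irreducible sextic over Q, so G = Gal(f/Q) is one of the 16 transitive subgroups 6T1, ..., 6T16 of S_6. The discriminant of f is 36352603193344 = 6029312^2, a perfect square, so G is contained in A_6. The transitive groups of degree 6 contained in A_6 are: A_4 (6T4, order 12), S_4 (6T7, order 24), (C_3 x C_3) : C_4 (6T10, order 36), PSL(2,5) (6T12, order 60), A_6 (6T15, order 360). By Dedekind's theorem, for a prime p not dividing disc(f) the degrees of the irreducible factors of f mod p form the cycle type of an element of G. Factoring f modulo the 79 such primes p <= 419 (skipping 2, 23, which divide the discriminant), each new pattern first appears at: mod 3: f = (x^3 + x^2 + 2)(x^3 + 2x^2 + x + 1), pattern 3+3; mod 5: f = (x^2 + 3x + 3)(x^4 + x^3 + 4x^2 + 2), pattern 4+2; mod 19: f = (x + 8)(x + 9)(x^2 + 16x + 5)(x^2 + 18x + 3), pattern 2+2+1+1; mod 223: f = (x + 31)(x + 66)(x + 108)(x + 113)(x + 155)(x + 190), pattern 1+1+1+1+1+1. No other pattern occurs in this range, so the set of observed cycle types is {3+3, 4+2, 2+2+1+1, 1+1+1+1+1+1}. The candidates containing elements of all these cycle types are S_4 (6T7) of order 24, (C_3 x C_3) : C_4 (6T10) of order 36, A_6 (6T15) of order 360; the others are excluded. The observed types are precisely the cycle types that occur in S_4 (6T7). Each of the other remaining candidates has further cycle types, and by the Chebotarev density theorem the matching factorization patterns would occur for a proportion of primes equal to their share of the group: (C_3 x C_3) : C_4 (6T10) additionally contains elements of type 3+1+1+1 (4 of its 36 elements, about 11% of primes); A_6 (6T15) additionally contains elements of type 5+1, 3+1+1+1 (184 of its 360 elements, about 51% of primes). None of the 79 primes tested shows any such pattern (for each of these groups the chance of that is below 10^-4), which rules them out. Hence G = S_4 (6T7), of order 24.

S_4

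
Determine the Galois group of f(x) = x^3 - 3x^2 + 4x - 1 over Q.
The polynomial is an irreducible cubic over Q and its discriminant is -31, which is not a perfect square. For an irreducible cubic, a non-square discriminant gives Galois group S_3.

3T2: S_3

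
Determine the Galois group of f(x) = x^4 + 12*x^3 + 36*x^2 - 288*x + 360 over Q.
V_4

The polynomial is an irreducible quartic over Q and its discriminant is 36130406400 = 190080^2, a perfect square, so the Galois group is contained in A_4. The resolvent cubic y^3 - 36*y^2 - 4896*y - 82944 splits completely over Q, which gives the Klein four-group V_4.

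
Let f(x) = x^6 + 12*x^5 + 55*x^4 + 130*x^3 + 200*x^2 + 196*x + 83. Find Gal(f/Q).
The polynomial f is an irreducible sextic over Q, so G = Gal(f/Q) is one of the 16 transitive subgroups 6T1, ..., 6T16 of S_6. The discriminant of f is 458719034944 = 677288^2, a perfect square, so G is contained in A_6. The transitive groups of degree 6 contained in A_6 are: A_4 (6T4, order 12), S_4 (6T7, order 24), (C_3 x C_3) : C_4 (6T10, order 36), PSL(2,5) (6T12, order 60), A_6 (6T15, order 360). By Dedekind's theorem, for a prime p not dividing disc(f) the degrees of the irreducible factors of f mod p form the cycle type of an element of G. Factoring f modulo the 79 such primes p <= 419 (skipping 2, 31, which divide the discriminant), each new pattern first appears at: mod 3: f = (x^2 + 1)(x^4 + x + 2), pattern 4+2; mod 5: f = (x^3 + 3x^2 + 2)(x^3 + 4x^2 + 3x + 4), pattern 3+3; mod 11: f = (x + 2)(x + 6)(x^2 + 4)(x^2 + 4x + 7), pattern 2+2+1+1; mod 67: f = (x + 4)(x + 17)(x + 35)(x + 36)(x + 59)(x + 62), pattern 1+1+1+1+1+1. No other pattern occurs in this range, so the set of observed cycle types is {4+2, 3+3, 2+2+1+1, 1+1+1+1+1+1}. The candidates containing elements of all these cycle types are S_4 (6T7) of order 24, (C_3 x C_3) : C_4 (6T10) of order 36, A_6 (6T15) of order 360; the others are excluded. The observed types are precisely the cycle types that occur in S_4 (6T7). Each of the other remaining candidates has further cycle types, and by the Chebotarev density theorem the matching factorization patterns would occur for a proportion of primes equal to their share of the group: (C_3 x C_3) : C_4 (6T10) additionally contains elements of type 3+1+1+1 (4 of its 36 elements, about 11% of primes); A_6 (6T15) additionally contains elements of type 5+1, 3+1+1+1 (184 of its 360 elements, about 51% of primes). None of the 79 primes tested shows any such pattern (for each of these groups the chance of that is below 10^-4), which rules them out. Hence G = S_4 (6T7), of order 24.

6T7: S_4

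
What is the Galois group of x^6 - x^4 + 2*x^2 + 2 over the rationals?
The polynomial f is an irreducible sextic over Q, so G = Gal(f/Q) is one of the 16 transitive subgroups 6T1, ..., 6T16 of S_6. The discriminant of f is -5120000, which is not a perfect square, so G is not contained in A_6. The transitive groups of degree 6 not contained in A_6 are: C_6 (6T1, order 6), S_3 (6T2, order 6), D_6 (6T3, order 12), C_3 x S_3 (6T5, order 18), A_4 x C_2 (6T6, order 24), S_4 (6T8, order 24), S_3 x S_3 (6T9, order 36), S_4 x C_2 (6T11, order 48), (S_3 x S_3) : C_2 (6T13, order 72), PGL(2,5) (6T14, order 120), S_6 (6T16, order 720). By Dedekind's theorem, for a prime p not dividing disc(f) the degrees of the irreducible factors of f mod p form the cycle type of an element of G. Factoring f modulo the 22 such primes p <= 89 (skipping 2, 5, which divide the discriminant), each new pattern first appears at: mod 3: f = (x^3 + x^2 + 2)(x^3 + 2x^2 + 1), pattern 3+3; mod 7: f = (x^2 + 2)(x^2 + x + 6)(x^2 + 6x + 6), pattern 2+2+2; mod 13: f = (x + 4)(x + 9)(x^4 + 2x^2 + 8), pattern 4+1+1; mod 43: f = (x + 12)(x + 31)(x^2 + 4)(x^2 + 10), pattern 2+2+1+1. No other pattern occurs in this range, so the set of observed cycle types is {3+3, 2+2+2, 4+1+1, 2+2+1+1}. The candidates containing elements of all these cycle types are S_4 (6T8) of order 24, S_4 x C_2 (6T11) of order 48, PGL(2,5) (6T14) of order 120, S_6 (6T16) of order 720; the others are excluded. The observed types are precisely the cycle types that occur in S_4 (6T8) (apart from the identity). Each of the other remaining candidates has further cycle types, and by the Chebotarev density theorem the matching factorization patterns would occur for a proportion of primes equal to their share of the group: S_4 x C_2 (6T11) additionally contains elements of type 6, 4+2, 2+1+1+1+1 (17 of its 48 elements, about 35% of primes); PGL(2,5) (6T14) additionally contains elements of type 6, 5+1 (44 of its 120 elements, about 37% of primes); S_6 (6T16) additionally contains elements of type 6, 5+1, 4+2, 3+2+1, 3+1+1+1, 2+1+1+1+1 (529 of its 720 elements, about 73% of primes). None of the 22 primes tested shows any such pattern (for each of these groups the chance of that is below 10^-4), which rules them out. Hence G = S_4 (6T8), of order 24.

S_4 (also written S4-)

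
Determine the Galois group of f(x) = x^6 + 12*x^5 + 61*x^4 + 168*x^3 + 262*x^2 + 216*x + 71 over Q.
The polynomial f is an irreducible sextic over Q, so G = Gal(f/Q) is one of the 16 transitive subgroups 6T1, ..., 6T16 of S_6. The discriminant of f is 153664 = 392^2, a perfect square, so G is contained in A_6. The transitive groups of degree 6 contained in A_6 are: A_4 (6T4, order 12), S_4 (6T7, order 24), (C_3 x C_3) : C_4 (6T10, order 36), PSL(2,5) (6T12, order 60), A_6 (6T15, order 360). By Dedekind's theorem, for a prime p not dividing disc(f) the degrees of the irreducible factors of f mod p form the cycle type of an element of G. Factoring f modulo the 33 such primes p <= 149 (skipping 2, 7, which divide the discriminant), each new pattern first appears at: mod 3: f = (x^3 + 2x + 1)(x^3 + 2x + 2), pattern 3+3; mod 13: f = (x + 8)(x + 9)(x^2 + 4x + 9)(x^2 + 4x + 10), pattern 2+2+1+1. No other pattern occurs in this range, so the set of observed cycle types is {3+3, 2+2+1+1}. The candidates containing elements of all these cycle types are A_4 (6T4) of order 12, S_4 (6T7) of order 24, (C_3 x C_3) : C_4 (6T10) of order 36, PSL(2,5) (6T12) of order 60, A_6 (6T15) of order 360; the others are excluded. The observed types are precisely the cycle types that occur in A_4 (6T4) (apart from the identity). Each of the other remaining candidates has further cycle types, and by the Chebotarev density theorem the matching factorization patterns would occur for a proportion of primes equal to their share of the group: S_4 (6T7) additionally contains elements of type 4+2 (6 of its 24 elements, about 25% of primes); (C_3 x C_3) : C_4 (6T10) additionally contains elements of type 4+2, 3+1+1+1 (22 of its 36 elements, about 61% of primes); PSL(2,5) (6T12) additionally contains elements of type 5+1 (24 of its 60 elements, about 40% of primes); A_6 (6T15) additionally contains elements of type 5+1, 4+2, 3+1+1+1 (274 of its 360 elements, about 76% of primes). None of the 33 primes tested shows any such pattern (for each of these groups the chance of that is below 10^-4), which rules them out. Hence G = A_4 (6T4), of order 12.

A_4 (order 12)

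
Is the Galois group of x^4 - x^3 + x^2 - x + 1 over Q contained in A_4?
No

The polynomial is irreducible of degree 4 over Q. Its discriminant is 125, which is not a perfect square. A Galois group lies in the alternating group exactly when the discriminant is a square in Q, so the Galois group (C_4) is not contained in A_4.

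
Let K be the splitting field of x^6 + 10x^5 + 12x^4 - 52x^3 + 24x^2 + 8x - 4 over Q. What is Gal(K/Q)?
S_3

The polynomial f is an irreducible sextic over Q, so G = Gal(f/Q) is one of the 16 transitive subgroups 6T1, ..., 6T16 of S_6. The discriminant of f is 518686720000, which is not a perfect square, so G is not contained in A_6. The transitive groups of degree 6 not contained in A_6 are: C_6 (6T1, order 6), S_3 (6T2, order 6), D_6 (6T3, order 12), C_3 x S_3 (6T5, order 18), A_4 x C_2 (6T6, order 24), S_4 (6T8, order 24), S_3 x S_3 (6T9, order 36), S_4 x C_2 (6T11, order 48), (S_3 x S_3) : C_2 (6T13, order 72), PGL(2,5) (6T14, order 120), S_6 (6T16, order 720). By Dedekind's theorem, for a prime p not dividing disc(f) the degrees of the irreducible factors of f mod p form the cycle type of an element of G. Factoring f modulo the 23 such primes p <= 101 (skipping 2, 5, 37, which divide the discriminant), each new pattern first appears at: mod 3: f = (x^3 + 2x + 1)(x^3 + x^2 + x + 2), pattern 3+3; mod 13: f = (x^2 + 6x + 7)(x^2 + 7x + 11)(x^2 + 10x + 4), pattern 2+2+2; mod 67: f = (x + 1)(x + 11)(x + 37)(x + 44)(x + 53)(x + 65), pattern 1+1+1+1+1+1. No other pattern occurs in this range, so the set of observed cycle types is {3+3, 2+2+2, 1+1+1+1+1+1}. The candidates containing elements of all these cycle types are C_6 (6T1) of order 6, S_3 (6T2) of order 6, D_6 (6T3) of order 12, C_3 x S_3 (6T5) of order 18, A_4 x C_2 (6T6) of order 24, S_4 (6T8) of order 24, S_3 x S_3 (6T9) of order 36, S_4 x C_2 (6T11) of order 48, (S_3 x S_3) : C_2 (6T13) of order 72, PGL(2,5) (6T14) of order 120, S_6 (6T16) of order 720; the others are excluded. The observed types are precisely the cycle types that occur in S_3 (6T2). Each of the other remaining candidates has further cycle types, and by the Chebotarev density theorem the matching factorization patterns would occur for a proportion of primes equal to their share of the group: C_6 (6T1) additionally contains elements of type 6 (2 of its 6 elements, about 33% of primes); D_6 (6T3) additionally contains elements of type 6, 2+2+1+1 (5 of its 12 elements, about 42% of primes); C_3 x S_3 (6T5) additionally contains elements of type 6, 3+1+1+1 (10 of its 18 elements, about 56% of primes); A_4 x C_2 (6T6) additionally contains elements of type 6, 2+2+1+1, 2+1+1+1+1 (14 of its 24 elements, about 58% of primes); S_4 (6T8) additionally contains elements of type 4+1+1, 2+2+1+1 (9 of its 24 elements, about 38% of primes); S_3 x S_3 (6T9) additionally contains elements of type 6, 3+1+1+1, 2+2+1+1 (25 of its 36 elements, about 69% of primes); S_4 x C_2 (6T11) additionally contains elements of type 6, 4+2, 4+1+1, 2+2+1+1, 2+1+1+1+1 (32 of its 48 elements, about 67% of primes); (S_3 x S_3) : C_2 (6T13) additionally contains elements of type 6, 4+2, 3+2+1, 3+1+1+1, 2+2+1+1, 2+1+1+1+1 (61 of its 72 elements, about 85% of primes); PGL(2,5) (6T14) additionally contains elements of type 6, 5+1, 4+1+1, 2+2+1+1 (89 of its 120 elements, about 74% of primes); S_6 (6T16) additionally contains elements of type 6, 5+1, 4+2, 4+1+1, 3+2+1, 3+1+1+1, 2+2+1+1, 2+1+1+1+1 (664 of its 720 elements, about 92% of primes). None of the 23 primes tested shows any such pattern (for each of these groups the chance of that is below 10^-4), which rules them out. Hence G = S_3 (6T2), of order 6.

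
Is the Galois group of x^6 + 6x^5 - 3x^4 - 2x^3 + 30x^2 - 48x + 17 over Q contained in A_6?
No

The polynomial is irreducible of degree 6 over Q. Its discriminant is -30366624190464, which is not a perfect square. A Galois group lies in the alternating group exactly when the discriminant is a square in Q, so the Galois group (A_4 x C_2) is not contained in A_6.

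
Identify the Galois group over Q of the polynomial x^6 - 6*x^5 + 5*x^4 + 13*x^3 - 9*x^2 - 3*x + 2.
The polynomial f is an irreducible sextic over Q, so G = Gal(f/Q) is one of the 16 transitive subgroups 6T1, ..., 6T16 of S_6. The discriminant of f is 30991489 = 5567^2, a perfect square, so G is contained in A_6. The transitive groups of degree 6 contained in A_6 are: A_4 (6T4, order 12), S_4 (6T7, order 24), (C_3 x C_3) : C_4 (6T10, order 36), PSL(2,5) (6T12, order 60), A_6 (6T15, order 360). By Dedekind's theorem, for a prime p not dividing disc(f) the degrees of the irreducible factors of f mod p form the cycle type of an element of G. Factoring f modulo the 21 such primes p <= 79 (skipping 19, which divides the discriminant), each new pattern first appears at: mod 2: f = (x)(x^5 + x^3 + x^2 + x + 1), pattern 5+1; mod 7: f = (x^3 + 2x^2 + 4x + 5)(x^3 + 6x^2 + 3x + 6), pattern 3+3; mod 61: f = (x + 36)(x + 58)(x^2 + 9x + 38)(x^2 + 13x + 25), pattern 2+2+1+1. No other pattern occurs in this range, so the set of observed cycle types is {5+1, 3+3, 2+2+1+1}. The candidates containing elements of all these cycle types are PSL(2,5) (6T12) of order 60, A_6 (6T15) of order 360; the others are excluded. The observed types are precisely the cycle types that occur in PSL(2,5) (6T12) (apart from the identity). Each of the other remaining candidates has further cycle types, and by the Chebotarev density theorem the matching factorization patterns would occur for a proportion of primes equal to their share of the group: A_6 (6T15) additionally contains elements of type 4+2, 3+1+1+1 (130 of its 360 elements, about 36% of primes). None of the 21 primes tested shows any such pattern (for each of these groups the chance of that is below 10^-4), which rules them out. Hence G = PSL(2,5) (6T12), of order 60.

PSL(2,5)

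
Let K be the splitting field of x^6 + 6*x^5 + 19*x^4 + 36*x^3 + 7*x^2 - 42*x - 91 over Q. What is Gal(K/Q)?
The polynomial f is an irreducible sextic over Q, so G = Gal(f/Q) is one of the 16 transitive subgroups 6T1, ..., 6T16 of S_6. The discriminant of f is 164995463643136 = 12845056^2, a perfect square, so G is contained in A_6. The transitive groups of degree 6 contained in A_6 are: A_4 (6T4, order 12), S_4 (6T7, order 24), (C_3 x C_3) : C_4 (6T10, order 36), PSL(2,5) (6T12, order 60), A_6 (6T15, order 360). By Dedekind's theorem, for a prime p not dividing disc(f) the degrees of the irreducible factors of f mod p form the cycle type of an element of G. Factoring f modulo the 33 such primes p <= 149 (skipping 2, 7, which divide the discriminant), each new pattern first appears at: mod 3: f = (x^3 + 2x + 1)(x^3 + 2x + 2), pattern 3+3; mod 13: f = (x)(x + 2)(x^2 + 2x + 8)(x^2 + 2x + 12), pattern 2+2+1+1. No other pattern occurs in this range, so the set of observed cycle types is {3+3, 2+2+1+1}. The candidates containing elements of all these cycle types are A_4 (6T4) of order 12, S_4 (6T7) of order 24, (C_3 x C_3) : C_4 (6T10) of order 36, PSL(2,5) (6T12) of order 60, A_6 (6T15) of order 360; the others are excluded. The observed types are precisely the cycle types that occur in A_4 (6T4) (apart from the identity). Each of the other remaining candidates has further cycle types, and by the Chebotarev density theorem the matching factorization patterns would occur for a proportion of primes equal to their share of the group: S_4 (6T7) additionally contains elements of type 4+2 (6 of its 24 elements, about 25% of primes); (C_3 x C_3) : C_4 (6T10) additionally contains elements of type 4+2, 3+1+1+1 (22 of its 36 elements, about 61% of primes); PSL(2,5) (6T12) additionally contains elements of type 5+1 (24 of its 60 elements, about 40% of primes); A_6 (6T15) additionally contains elements of type 5+1, 4+2, 3+1+1+1 (274 of its 360 elements, about 76% of primes). None of the 33 primes tested shows any such pattern (for each of these groups the chance of that is below 10^-4), which rules them out. Hence G = A_4 (6T4), of order 12.

A_4 (also written A4)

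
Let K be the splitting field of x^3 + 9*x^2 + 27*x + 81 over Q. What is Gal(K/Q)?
The polynomial is an irreducible cubic over Q and its discriminant is -78732, which is not a perfect square. For an irreducible cubic, a non-square discriminant gives Galois group S_3.

S_3 (also written S3)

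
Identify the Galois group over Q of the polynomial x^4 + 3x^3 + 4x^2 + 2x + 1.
C_4, the cyclic group of order 4

The polynomial is an irreducible quartic over Q and its discriminant is 125, which is not a perfect square, so the Galois group is not contained in A_4. The resolvent cubic y^3 - 4*y^2 + 2*y + 3 has exactly one rational root, so the Galois group is C_4 or D_4. The quartic becomes reducible over Q(sqrt(disc)), so the group is C_4.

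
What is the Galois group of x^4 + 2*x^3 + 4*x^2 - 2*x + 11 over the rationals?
C_4, the cyclic group of order 4

The polynomial is an irreducible quartic over Q and its discriminant is 512000, which is not a perfect square, so the Galois group is not contained in A_4. The resolvent cubic y^3 - 4*y^2 - 48*y + 128 has exactly one rational root, so the Galois group is C_4 or D_4. The quartic becomes reducible over Q(sqrt(disc)), so the group is C_4.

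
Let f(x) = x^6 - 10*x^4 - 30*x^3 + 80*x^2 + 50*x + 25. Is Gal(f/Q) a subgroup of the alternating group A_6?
The polynomial is irreducible of degree 6 over Q. Its discriminant is 38875225000000 = 6235000^2, a perfect square. A Galois group lies in the alternating group exactly when the discriminant is a square in Q, so the Galois group ((C_3 x C_3) : C_4) is contained in A_6.

Yes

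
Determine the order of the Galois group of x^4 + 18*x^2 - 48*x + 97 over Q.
The degree of the splitting field over Q equals the order of the Galois group, so first determine the group. The polynomial is an irreducible quartic over Q and its discriminant is 388562944 = 19712^2, a perfect square, so the Galois group is contained in A_4. The resolvent cubic y^3 - 18*y^2 - 388*y + 4680 splits completely over Q, which gives the Klein four-group V_4. The Galois group V_4 (4T2) has order 4, so the splitting field has degree 4 over Q.

4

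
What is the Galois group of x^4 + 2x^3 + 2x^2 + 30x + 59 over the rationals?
The polynomial is an irreducible quartic over Q and its discriminant is 5798464 = 2408^2, a perfect square, so the Galois group is contained in A_4. The resolvent cubic y^3 - 2*y^2 - 176*y - 664 is irreducible over Q. An irreducible resolvent with square discriminant gives A_4.

A_4 (order 12)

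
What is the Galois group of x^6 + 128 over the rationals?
The polynomial f is an irreducible sextic over Q, so G = Gal(f/Q) is one of the 16 transitive subgroups 6T1, ..., 6T16 of S_6. The discriminant of f is -1603087953297408, which is not a perfect square, so G is not contained in A_6. The transitive groups of degree 6 not contained in A_6 are: C_6 (6T1, order 6), S_3 (6T2, order 6), D_6 (6T3, order 12), C_3 x S_3 (6T5, order 18), A_4 x C_2 (6T6, order 24), S_4 (6T8, order 24), S_3 x S_3 (6T9, order 36), S_4 x C_2 (6T11, order 48), (S_3 x S_3) : C_2 (6T13, order 72), PGL(2,5) (6T14, order 120), S_6 (6T16, order 720). By Dedekind's theorem, for a prime p not dividing disc(f) the degrees of the irreducible factors of f mod p form the cycle type of an element of G. Factoring f modulo the 79 such primes p <= 419 (skipping 2, 3, which divide the discriminant), each new pattern first appears at: mod 5: f = (x^2 + 2)(x^2 + x + 2)(x^2 + 4x + 2), pattern 2+2+2; mod 7: f = (x^6 + 2), pattern 6; mod 11: f = (x + 4)(x + 7)(x^2 + 4x + 5)(x^2 + 7x + 5), pattern 2+2+1+1; mod 19: f = (x^3 + 9)(x^3 + 10), pattern 3+3; mod 43: f = (x + 1)(x + 6)(x + 7)(x + 36)(x + 37)(x + 42), pattern 1+1+1+1+1+1. No other pattern occurs in this range, so the set of observed cycle types is {2+2+2, 6, 2+2+1+1, 3+3, 1+1+1+1+1+1}. The candidates containing elements of all these cycle types are D_6 (6T3) of order 12, A_4 x C_2 (6T6) of order 24, S_3 x S_3 (6T9) of order 36, S_4 x C_2 (6T11) of order 48, (S_3 x S_3) : C_2 (6T13) of order 72, PGL(2,5) (6T14) of order 120, S_6 (6T16) of order 720; the others are excluded. The observed types are precisely the cycle types that occur in D_6 (6T3). Each of the other remaining candidates has further cycle types, and by the Chebotarev density theorem the matching factorization patterns would occur for a proportion of primes equal to their share of the group: A_4 x C_2 (6T6) additionally contains elements of type 2+1+1+1+1 (3 of its 24 elements, about 12% of primes); S_3 x S_3 (6T9) additionally contains elements of type 3+1+1+1 (4 of its 36 elements, about 11% of primes); S_4 x C_2 (6T11) additionally contains elements of type 4+2, 4+1+1, 2+1+1+1+1 (15 of its 48 elements, about 31% of primes); (S_3 x S_3) : C_2 (6T13) additionally contains elements of type 4+2, 3+2+1, 3+1+1+1, 2+1+1+1+1 (40 of its 72 elements, about 56% of primes); PGL(2,5) (6T14) additionally contains elements of type 5+1, 4+1+1 (54 of its 120 elements, about 45% of primes); S_6 (6T16) additionally contains elements of type 5+1, 4+2, 4+1+1, 3+2+1, 3+1+1+1, 2+1+1+1+1 (499 of its 720 elements, about 69% of primes). None of the 79 primes tested shows any such pattern (for each of these groups the chance of that is below 10^-4), which rules them out. Hence G = D_6 (6T3), of order 12.

D_6 (order 12)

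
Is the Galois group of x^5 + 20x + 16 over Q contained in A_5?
Yes

The polynomial is irreducible of degree 5 over Q. Its discriminant is 1024000000 = 32000^2, a perfect square. A Galois group lies in the alternating group exactly when the discriminant is a square in Q, so the Galois group (A_5) is contained in A_5.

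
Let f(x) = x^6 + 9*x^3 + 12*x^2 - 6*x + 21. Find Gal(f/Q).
The polynomial f is an irreducible sextic over Q, so G = Gal(f/Q) is one of the 16 transitive subgroups 6T1, ..., 6T16 of S_6. The discriminant of f is -945145936107, which is not a perfect square, so G is not contained in A_6. The transitive groups of degree 6 not contained in A_6 are: C_6 (6T1, order 6), S_3 (6T2, order 6), D_6 (6T3, order 12), C_3 x S_3 (6T5, order 18), A_4 x C_2 (6T6, order 24), S_4 (6T8, order 24), S_3 x S_3 (6T9, order 36), S_4 x C_2 (6T11, order 48), (S_3 x S_3) : C_2 (6T13, order 72), PGL(2,5) (6T14, order 120), S_6 (6T16, order 720). By Dedekind's theorem, for a prime p not dividing disc(f) the degrees of the irreducible factors of f mod p form the cycle type of an element of G. Factoring f modulo the 27 such primes p <= 127 (skipping 3, 17, 19, 43, which divide the discriminant), each new pattern first appears at: mod 2: f = (x^6 + x^3 + 1), pattern 6; mod 7: f = (x)(x^2 + 4)(x^3 + 3x + 2), pattern 3+2+1; mod 11: f = (x^2 + 2x + 10)(x^4 + 9x^3 + 5x^2 + 8x + 1), pattern 4+2; mod 13: f = (x + 4)(x + 6)(x^2 + 7x + 11)(x^2 + 9x + 2), pattern 2+2+1+1; mod 61: f = (x + 6)(x + 20)(x + 35)(x + 49)(x^2 + 12x + 29), pattern 2+1+1+1+1; mod 97: f = (x + 13)(x + 25)(x + 59)(x^3 + 52x + 40), pattern 3+1+1+1; mod 113: f = (x^2 + 37)(x^2 + 52x + 35)(x^2 + 61x + 33), pattern 2+2+2; mod 127: f = (x^3 + 49x + 24)(x^3 + 78x + 112), pattern 3+3. No other pattern occurs in this range, so the set of observed cycle types is {6, 3+2+1, 4+2, 2+2+1+1, 2+1+1+1+1, 3+1+1+1, 2+2+2, 3+3}. The candidates containing elements of all these cycle types are (S_3 x S_3) : C_2 (6T13) of order 72, S_6 (6T16) of order 720; the others are excluded. The observed types are precisely the cycle types that occur in (S_3 x S_3) : C_2 (6T13) (apart from the identity). Each of the other remaining candidates has further cycle types, and by the Chebotarev density theorem the matching factorization patterns would occur for a proportion of primes equal to their share of the group: S_6 (6T16) additionally contains elements of type 5+1, 4+1+1 (234 of its 720 elements, about 32% of primes). None of the 27 primes tested shows any such pattern (for each of these groups the chance of that is below 10^-4), which rules them out. Hence G = (S_3 x S_3) : C_2 (6T13), of order 72.

(S_3 x S_3) : C_2, the group 6T13 of order 72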